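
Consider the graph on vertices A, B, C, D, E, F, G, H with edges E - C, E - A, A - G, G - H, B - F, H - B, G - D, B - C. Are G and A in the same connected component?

Yes

From G we can reach A, B, C, D, E, F, G, H, which includes A.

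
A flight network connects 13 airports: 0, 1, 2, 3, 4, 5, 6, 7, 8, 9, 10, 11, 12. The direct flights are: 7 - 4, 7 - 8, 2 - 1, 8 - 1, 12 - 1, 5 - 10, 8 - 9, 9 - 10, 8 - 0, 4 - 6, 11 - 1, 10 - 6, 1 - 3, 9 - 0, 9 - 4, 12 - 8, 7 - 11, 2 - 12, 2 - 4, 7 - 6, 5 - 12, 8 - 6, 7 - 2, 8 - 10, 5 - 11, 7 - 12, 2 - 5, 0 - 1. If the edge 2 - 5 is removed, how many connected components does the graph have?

1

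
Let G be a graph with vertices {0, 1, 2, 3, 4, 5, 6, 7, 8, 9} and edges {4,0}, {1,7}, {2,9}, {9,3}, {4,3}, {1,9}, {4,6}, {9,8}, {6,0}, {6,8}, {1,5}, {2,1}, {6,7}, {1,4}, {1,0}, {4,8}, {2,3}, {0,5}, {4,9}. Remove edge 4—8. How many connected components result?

1

4 and 8 are still connected via 4-9-8, so the component count stays at 1.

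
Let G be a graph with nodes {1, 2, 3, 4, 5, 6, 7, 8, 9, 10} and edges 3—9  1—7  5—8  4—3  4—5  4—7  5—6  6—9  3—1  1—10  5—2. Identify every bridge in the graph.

1-10, 2-5, 5-8

The edges on the cycle 4-5-6-9-3-4 are not bridges since each lies on that cycle.
But removing 8—5 disconnects 8 from 5; removing 2—5 disconnects 2 from 5; removing 1—10 disconnects 1 from 10 — these are bridges.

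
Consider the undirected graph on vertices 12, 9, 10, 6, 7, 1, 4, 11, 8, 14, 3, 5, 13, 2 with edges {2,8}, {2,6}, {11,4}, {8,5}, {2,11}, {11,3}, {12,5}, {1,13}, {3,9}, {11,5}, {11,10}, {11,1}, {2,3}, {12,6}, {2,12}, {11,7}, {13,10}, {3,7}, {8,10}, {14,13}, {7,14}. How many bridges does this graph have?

The edges on the cycle 2-12-6-2 are not bridges since each lies on that cycle.
But removing 3-9 disconnects 3 from 9; removing 11-4 disconnects 11 from 4 — these are bridges.
That makes 2 bridges.

2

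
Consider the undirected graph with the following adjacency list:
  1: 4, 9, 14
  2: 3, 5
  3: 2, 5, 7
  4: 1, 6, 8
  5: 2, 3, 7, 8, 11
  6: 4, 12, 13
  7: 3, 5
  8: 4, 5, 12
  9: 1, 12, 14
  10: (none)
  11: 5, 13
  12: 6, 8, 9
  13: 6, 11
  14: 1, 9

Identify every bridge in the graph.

The edges on the cycle 1-14-9-1 are not bridges since each lies on that cycle.
Every edge lies on some cycle, so there are no bridges.

none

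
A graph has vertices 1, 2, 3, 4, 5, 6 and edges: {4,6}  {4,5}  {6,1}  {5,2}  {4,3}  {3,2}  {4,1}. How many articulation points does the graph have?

Removing 4 increases the component count from 1 to 2, so 4 is a cut vertex.
By contrast removing 1 leaves 1 component; it is not a cut vertex. No other vertex is a cut vertex either.

1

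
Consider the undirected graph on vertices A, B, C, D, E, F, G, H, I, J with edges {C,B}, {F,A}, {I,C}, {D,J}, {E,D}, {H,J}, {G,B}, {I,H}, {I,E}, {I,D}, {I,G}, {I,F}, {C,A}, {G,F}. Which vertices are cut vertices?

I

Removing I increases the component count from 1 to 2, so I is a cut vertex.
By contrast removing H leaves 1 component; it is not a cut vertex. No other vertex is a cut vertex either.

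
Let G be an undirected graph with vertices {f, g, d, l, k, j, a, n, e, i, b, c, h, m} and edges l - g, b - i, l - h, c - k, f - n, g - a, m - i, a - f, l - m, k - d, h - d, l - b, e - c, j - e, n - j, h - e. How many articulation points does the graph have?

Removing l increases the component count from 1 to 2, so l is a cut vertex.
By contrast removing f leaves 1 component; it is not a cut vertex. No other vertex is a cut vertex either.

1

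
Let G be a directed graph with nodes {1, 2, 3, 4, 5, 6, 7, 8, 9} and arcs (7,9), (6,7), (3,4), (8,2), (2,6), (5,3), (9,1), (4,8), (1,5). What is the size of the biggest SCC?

9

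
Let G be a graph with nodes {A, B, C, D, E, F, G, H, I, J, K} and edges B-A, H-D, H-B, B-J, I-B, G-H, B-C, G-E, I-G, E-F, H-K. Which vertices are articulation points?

B, E, G, H

Removing B increases the component count from 1 to 4, so B is a cut vertex.
Removing E increases the component count from 1 to 2, so E is a cut vertex.
Removing G increases the component count from 1 to 2, so G is a cut vertex.
Likewise H is a cut vertex.
By contrast removing C leaves 1 component; it is not a cut vertex. No other vertex is a cut vertex either.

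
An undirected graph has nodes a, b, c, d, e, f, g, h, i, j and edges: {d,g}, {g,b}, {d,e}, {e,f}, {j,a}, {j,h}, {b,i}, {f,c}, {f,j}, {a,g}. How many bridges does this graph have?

The edges on the cycle d-e-f-j-a-g-d are not bridges since each lies on that cycle.
But removing b - g disconnects b from g; removing j - h disconnects j from h; removing f - c disconnects f from c; removing b - i disconnects b from i — these are bridges.
That makes 4 bridges.

4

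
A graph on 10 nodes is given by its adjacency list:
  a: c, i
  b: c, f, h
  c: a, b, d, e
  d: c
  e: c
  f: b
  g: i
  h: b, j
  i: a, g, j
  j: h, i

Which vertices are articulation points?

b, c, i

Removing b increases the component count from 1 to 2, so b is a cut vertex.
Removing c increases the component count from 1 to 3, so c is a cut vertex.
Removing i increases the component count from 1 to 2, so i is a cut vertex.
By contrast removing h leaves 1 component; it is not a cut vertex. No other vertex is a cut vertex either.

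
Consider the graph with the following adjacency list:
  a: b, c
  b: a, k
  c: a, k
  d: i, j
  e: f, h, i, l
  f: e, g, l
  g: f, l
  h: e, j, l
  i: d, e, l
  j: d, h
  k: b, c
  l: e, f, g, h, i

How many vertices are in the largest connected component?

Starting from a we can reach a, b, c, k. That is one component of size 4.
Starting from d we can reach d, e, f, g, h, i, j, l. That is one component of size 8.
The largest has 8 vertices.

8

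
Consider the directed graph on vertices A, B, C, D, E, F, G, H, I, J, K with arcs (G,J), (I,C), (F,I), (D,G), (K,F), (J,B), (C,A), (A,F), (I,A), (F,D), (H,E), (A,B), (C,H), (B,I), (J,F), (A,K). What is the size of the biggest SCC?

9

{A, B, C, D, F, G, I, J, K} are all mutually reachable — one SCC of size 9.
{E} is an SCC by itself.
{H} is an SCC by itself.
The largest has 9 vertices.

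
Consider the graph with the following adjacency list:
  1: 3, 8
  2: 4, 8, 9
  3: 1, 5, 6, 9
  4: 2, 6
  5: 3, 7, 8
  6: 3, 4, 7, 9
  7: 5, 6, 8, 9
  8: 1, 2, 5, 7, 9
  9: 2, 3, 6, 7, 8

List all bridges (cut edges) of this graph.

none

The edges on the cycle 8-2-9-6-7-8 are not bridges since each lies on that cycle.
Every edge lies on some cycle, so there are no bridges.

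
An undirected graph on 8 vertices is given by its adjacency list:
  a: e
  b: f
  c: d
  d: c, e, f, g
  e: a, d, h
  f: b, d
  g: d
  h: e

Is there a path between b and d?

Yes

From b we can reach a, b, c, d, e, f, g, h, which includes d.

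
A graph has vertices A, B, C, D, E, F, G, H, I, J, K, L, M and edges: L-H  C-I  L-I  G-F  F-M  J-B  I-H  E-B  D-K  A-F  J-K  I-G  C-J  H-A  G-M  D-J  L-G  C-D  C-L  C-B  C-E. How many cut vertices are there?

Removing C increases the component count from 1 to 2, so C is a cut vertex.
By contrast removing L leaves 1 component; it is not a cut vertex. No other vertex is a cut vertex either.

1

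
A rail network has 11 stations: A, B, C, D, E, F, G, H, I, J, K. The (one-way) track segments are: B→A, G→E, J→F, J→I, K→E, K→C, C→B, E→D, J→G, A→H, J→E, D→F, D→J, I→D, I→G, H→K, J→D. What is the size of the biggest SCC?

5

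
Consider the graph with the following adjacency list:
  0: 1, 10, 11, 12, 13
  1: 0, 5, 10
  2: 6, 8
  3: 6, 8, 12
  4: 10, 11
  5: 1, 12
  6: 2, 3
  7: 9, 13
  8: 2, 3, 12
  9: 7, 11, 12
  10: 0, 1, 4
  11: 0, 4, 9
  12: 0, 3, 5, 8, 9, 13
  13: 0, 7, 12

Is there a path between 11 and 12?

Yes

From 11 we can reach 0, 1, 2, 3, 4, 5, 6, 7, 8, 9, 10, 11, 12, 13, which includes 12.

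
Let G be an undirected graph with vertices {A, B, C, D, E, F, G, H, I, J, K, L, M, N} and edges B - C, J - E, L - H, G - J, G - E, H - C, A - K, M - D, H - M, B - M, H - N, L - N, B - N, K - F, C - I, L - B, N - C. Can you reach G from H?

The component containing H is {B, C, D, H, I, L, M, N}, and G is not in it.

No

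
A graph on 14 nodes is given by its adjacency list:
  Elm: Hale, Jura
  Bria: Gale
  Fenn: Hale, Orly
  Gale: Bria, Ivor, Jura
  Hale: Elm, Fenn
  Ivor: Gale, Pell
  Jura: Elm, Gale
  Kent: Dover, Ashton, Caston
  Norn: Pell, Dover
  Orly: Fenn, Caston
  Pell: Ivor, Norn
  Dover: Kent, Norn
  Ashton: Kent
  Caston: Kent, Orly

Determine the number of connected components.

1

Starting from Elm we can reach Elm, Bria, Fenn, Gale, Hale, Ivor, Jura, Kent, Norn, Orly, Pell, Dover, Ashton, Caston. That is one component of size 14.
Total: 1 component.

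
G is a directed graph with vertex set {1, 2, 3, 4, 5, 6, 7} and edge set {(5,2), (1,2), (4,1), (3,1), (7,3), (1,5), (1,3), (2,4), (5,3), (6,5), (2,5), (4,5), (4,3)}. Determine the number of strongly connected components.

{1, 2, 3, 4, 5} are all mutually reachable — one SCC of size 5.
{6} is an SCC by itself.
{7} is an SCC by itself.
That gives 3 strongly connected components.

3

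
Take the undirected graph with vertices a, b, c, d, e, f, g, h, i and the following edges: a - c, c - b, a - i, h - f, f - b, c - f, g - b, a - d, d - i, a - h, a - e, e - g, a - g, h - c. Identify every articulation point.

Removing a increases the component count from 1 to 2, so a is a cut vertex.
By contrast removing g leaves 1 component; it is not a cut vertex. No other vertex is a cut vertex either.

a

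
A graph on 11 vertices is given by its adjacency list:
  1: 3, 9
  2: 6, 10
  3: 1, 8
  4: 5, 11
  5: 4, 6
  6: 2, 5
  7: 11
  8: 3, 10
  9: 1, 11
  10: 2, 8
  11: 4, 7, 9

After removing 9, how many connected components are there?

1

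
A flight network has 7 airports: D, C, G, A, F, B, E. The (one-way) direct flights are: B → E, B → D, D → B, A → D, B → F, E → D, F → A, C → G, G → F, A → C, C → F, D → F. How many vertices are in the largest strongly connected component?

7

{A, B, C, D, E, F, G} are all mutually reachable — one SCC of size 7.
The largest has 7 vertices.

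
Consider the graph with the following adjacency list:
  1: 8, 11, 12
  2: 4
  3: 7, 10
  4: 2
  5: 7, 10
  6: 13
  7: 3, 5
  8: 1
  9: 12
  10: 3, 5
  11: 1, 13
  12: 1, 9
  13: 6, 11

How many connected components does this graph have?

Starting from 2 we can reach 2, 4. That is one component of size 2.
Starting from 3 we can reach 3, 5, 7, 10. That is one component of size 4.
Starting from 1 we can reach 1, 6, 8, 9, 11, 12, 13. That is one component of size 7.
Total: 3 components.

3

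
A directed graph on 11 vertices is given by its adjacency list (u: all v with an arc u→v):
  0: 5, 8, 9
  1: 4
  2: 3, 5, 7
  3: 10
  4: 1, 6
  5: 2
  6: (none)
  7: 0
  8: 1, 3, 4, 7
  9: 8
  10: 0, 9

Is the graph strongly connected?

No

There is no directed path from 1 to 5, so the graph is not strongly connected.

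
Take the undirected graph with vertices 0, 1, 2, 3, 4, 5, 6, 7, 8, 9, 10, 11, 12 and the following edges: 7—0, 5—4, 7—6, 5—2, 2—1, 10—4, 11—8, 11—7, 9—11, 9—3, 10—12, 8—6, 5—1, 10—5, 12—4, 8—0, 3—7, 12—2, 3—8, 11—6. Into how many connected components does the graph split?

Starting from 1 we can reach 1, 2, 4, 5, 10, 12. That is one component of size 6.
Starting from 0 we can reach 0, 3, 6, 7, 8, 9, 11. That is one component of size 7.
Total: 2 components.

2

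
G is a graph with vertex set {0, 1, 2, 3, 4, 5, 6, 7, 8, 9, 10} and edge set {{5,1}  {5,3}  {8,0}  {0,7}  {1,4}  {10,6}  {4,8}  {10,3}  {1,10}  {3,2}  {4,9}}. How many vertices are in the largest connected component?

Starting from 0 we can reach 0, 1, 2, 3, 4, 5, 6, 7, 8, 9, 10. That is one component of size 11.
The largest has 11 vertices.

11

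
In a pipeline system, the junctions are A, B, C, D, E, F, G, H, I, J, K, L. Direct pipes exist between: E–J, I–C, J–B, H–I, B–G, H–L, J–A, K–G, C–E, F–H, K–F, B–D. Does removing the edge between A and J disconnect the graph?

Removing A–J leaves no path between A and J: the component count goes from 1 to 2. So it is a bridge.

Yes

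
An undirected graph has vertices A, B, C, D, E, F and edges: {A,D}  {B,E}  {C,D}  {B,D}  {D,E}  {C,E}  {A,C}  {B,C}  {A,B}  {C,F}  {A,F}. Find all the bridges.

The edges on the cycle A-B-D-C-A are not bridges since each lies on that cycle.
Every edge lies on some cycle, so there are no bridges.

none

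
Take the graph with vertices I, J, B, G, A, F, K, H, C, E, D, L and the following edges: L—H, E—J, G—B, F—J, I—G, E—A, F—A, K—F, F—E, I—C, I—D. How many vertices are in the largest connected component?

5

Starting from H we can reach H, L. That is one component of size 2.
Starting from B we can reach B, C, D, G, I. That is one component of size 5.
Starting from A we can reach A, E, F, J, K. That is one component of size 5.
The largest has 5 vertices.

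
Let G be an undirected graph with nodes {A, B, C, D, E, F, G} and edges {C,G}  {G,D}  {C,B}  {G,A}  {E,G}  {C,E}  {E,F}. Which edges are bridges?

The edges on the cycle C-E-G-C are not bridges since each lies on that cycle.
But removing E–F disconnects E from F; removing G–D disconnects G from D; removing G–A disconnects G from A; removing C–B disconnects C from B — these are bridges.

A-G, B-C, D-G, E-F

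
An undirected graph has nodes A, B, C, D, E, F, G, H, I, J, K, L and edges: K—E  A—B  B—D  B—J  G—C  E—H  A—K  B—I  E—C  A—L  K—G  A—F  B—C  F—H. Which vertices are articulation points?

Removing A increases the component count from 1 to 2, so A is a cut vertex.
Removing B increases the component count from 1 to 4, so B is a cut vertex.
By contrast removing E leaves 1 component; it is not a cut vertex. No other vertex is a cut vertex either.

A, B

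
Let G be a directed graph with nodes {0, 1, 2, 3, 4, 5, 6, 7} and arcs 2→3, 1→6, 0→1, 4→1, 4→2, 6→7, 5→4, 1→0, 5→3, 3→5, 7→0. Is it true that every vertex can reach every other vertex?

No

There is no directed path from 7 to 3, so the graph is not strongly connected.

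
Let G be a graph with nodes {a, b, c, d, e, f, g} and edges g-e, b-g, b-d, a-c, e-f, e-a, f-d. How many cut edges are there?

2

The edges on the cycle b-g-e-f-d-b are not bridges since each lies on that cycle.
But removing a-c disconnects a from c; removing e-a disconnects e from a — these are bridges.
That makes 2 bridges.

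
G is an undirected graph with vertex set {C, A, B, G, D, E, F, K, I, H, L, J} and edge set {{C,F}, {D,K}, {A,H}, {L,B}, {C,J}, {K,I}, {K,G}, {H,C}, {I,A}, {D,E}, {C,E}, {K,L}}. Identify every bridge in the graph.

B-L, C-F, C-J, G-K, K-L

The edges on the cycle D-K-I-A-H-C-E-D are not bridges since each lies on that cycle.
But removing J—C disconnects J from C; removing K—L disconnects K from L; removing B—L disconnects B from L; removing G—K disconnects G from K — these are bridges.
In total 5 edges are bridges.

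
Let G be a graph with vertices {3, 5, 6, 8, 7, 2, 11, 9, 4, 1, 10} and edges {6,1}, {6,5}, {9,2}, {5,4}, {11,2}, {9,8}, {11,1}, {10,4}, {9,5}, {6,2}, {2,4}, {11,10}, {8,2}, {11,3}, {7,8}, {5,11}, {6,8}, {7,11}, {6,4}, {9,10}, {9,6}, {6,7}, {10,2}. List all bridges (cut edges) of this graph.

The edges on the cycle 6-5-11-7-6 are not bridges since each lies on that cycle.
But removing 11-3 disconnects 11 from 3 — this is a bridge.

11-3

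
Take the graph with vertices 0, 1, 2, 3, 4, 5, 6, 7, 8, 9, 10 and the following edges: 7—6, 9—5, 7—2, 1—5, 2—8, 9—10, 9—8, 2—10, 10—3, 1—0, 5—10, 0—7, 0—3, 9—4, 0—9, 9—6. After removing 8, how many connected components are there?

With 8 gone, the remaining components are: {0, 1, 2, 3, 4, 5, 6, 7, 9, 10}.
That is 1 component.

1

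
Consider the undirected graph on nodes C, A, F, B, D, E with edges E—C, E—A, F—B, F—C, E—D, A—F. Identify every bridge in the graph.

The edges on the cycle E-A-F-C-E are not bridges since each lies on that cycle.
But removing D—E disconnects D from E; removing F—B disconnects F from B — these are bridges.

B-F, D-E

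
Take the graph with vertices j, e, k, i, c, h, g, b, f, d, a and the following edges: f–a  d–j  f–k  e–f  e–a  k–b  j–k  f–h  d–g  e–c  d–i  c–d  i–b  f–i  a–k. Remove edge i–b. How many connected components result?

i and b are still connected via i-f-k-b, so the component count stays at 1.

1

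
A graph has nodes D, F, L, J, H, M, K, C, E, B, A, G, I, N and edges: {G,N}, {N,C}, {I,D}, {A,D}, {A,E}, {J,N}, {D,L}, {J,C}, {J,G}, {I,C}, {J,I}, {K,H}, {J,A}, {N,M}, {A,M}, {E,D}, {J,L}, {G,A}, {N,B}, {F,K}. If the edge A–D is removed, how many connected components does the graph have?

2

A and D are still connected via A-E-D, so the component count stays at 2.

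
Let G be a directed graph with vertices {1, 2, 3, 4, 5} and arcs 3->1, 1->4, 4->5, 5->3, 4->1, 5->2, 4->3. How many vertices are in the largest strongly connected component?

{1, 3, 4, 5} are all mutually reachable — one SCC of size 4.
{2} is an SCC by itself.
The largest has 4 vertices.

4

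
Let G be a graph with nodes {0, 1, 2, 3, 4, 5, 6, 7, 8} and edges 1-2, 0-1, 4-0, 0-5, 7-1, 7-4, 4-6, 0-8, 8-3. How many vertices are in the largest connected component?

9

Starting from 0 we can reach 0, 1, 2, 3, 4, 5, 6, 7, 8. That is one component of size 9.
The largest has 9 vertices.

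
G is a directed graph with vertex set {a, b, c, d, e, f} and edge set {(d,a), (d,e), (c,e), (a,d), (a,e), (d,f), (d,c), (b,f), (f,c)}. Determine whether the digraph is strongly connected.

There is no directed path from d to b, so the graph is not strongly connected.

No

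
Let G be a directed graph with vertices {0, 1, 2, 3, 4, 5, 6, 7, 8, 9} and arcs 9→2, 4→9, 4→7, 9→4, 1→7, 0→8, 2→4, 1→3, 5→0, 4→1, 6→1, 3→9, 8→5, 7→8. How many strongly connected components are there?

{1, 2, 3, 4, 9} are all mutually reachable — one SCC of size 5.
{0, 5, 8} are all mutually reachable — one SCC of size 3.
{6} is an SCC by itself.
{7} is an SCC by itself.
That gives 4 strongly connected components.

4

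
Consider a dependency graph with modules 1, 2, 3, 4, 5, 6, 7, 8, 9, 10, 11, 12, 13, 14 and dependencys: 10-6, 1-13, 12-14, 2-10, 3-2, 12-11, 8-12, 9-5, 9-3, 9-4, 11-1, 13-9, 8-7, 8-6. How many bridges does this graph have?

The edges on the cycle 8-12-11-1-13-9-3-2-10-6-8 are not bridges since each lies on that cycle.
But removing 12-14 disconnects 12 from 14; removing 8-7 disconnects 8 from 7; removing 4-9 disconnects 4 from 9; removing 5-9 disconnects 5 from 9 — these are bridges.
That makes 4 bridges.

4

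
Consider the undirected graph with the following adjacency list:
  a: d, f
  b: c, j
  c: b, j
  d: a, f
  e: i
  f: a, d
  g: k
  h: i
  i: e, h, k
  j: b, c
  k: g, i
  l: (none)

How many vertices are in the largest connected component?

l is isolated — a component by itself.
Starting from b we can reach b, c, j. That is one component of size 3.
Starting from a we can reach a, d, f. That is one component of size 3.
Starting from e we can reach e, g, h, i, k. That is one component of size 5.
The largest has 5 vertices.

5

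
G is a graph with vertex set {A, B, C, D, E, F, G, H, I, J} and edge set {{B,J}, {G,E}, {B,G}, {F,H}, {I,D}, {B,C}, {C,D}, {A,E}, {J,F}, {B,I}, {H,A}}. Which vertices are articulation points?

B

Removing B increases the component count from 1 to 2, so B is a cut vertex.
By contrast removing D leaves 1 component; it is not a cut vertex. No other vertex is a cut vertex either.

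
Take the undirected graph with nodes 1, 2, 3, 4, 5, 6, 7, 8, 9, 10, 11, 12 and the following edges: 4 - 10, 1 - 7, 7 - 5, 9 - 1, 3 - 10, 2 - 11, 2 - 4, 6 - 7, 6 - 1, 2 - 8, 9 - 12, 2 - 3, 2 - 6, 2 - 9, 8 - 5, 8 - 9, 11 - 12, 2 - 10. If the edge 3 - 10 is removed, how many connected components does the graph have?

1

3 and 10 are still connected via 3-2-10, so the component count stays at 1.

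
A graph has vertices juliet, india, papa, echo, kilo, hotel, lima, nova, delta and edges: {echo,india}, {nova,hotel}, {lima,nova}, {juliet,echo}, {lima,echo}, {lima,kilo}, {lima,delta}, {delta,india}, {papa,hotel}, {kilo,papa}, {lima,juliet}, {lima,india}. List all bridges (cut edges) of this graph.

none

The edges on the cycle lima-kilo-papa-hotel-nova-lima are not bridges since each lies on that cycle.
Every edge lies on some cycle, so there are no bridges.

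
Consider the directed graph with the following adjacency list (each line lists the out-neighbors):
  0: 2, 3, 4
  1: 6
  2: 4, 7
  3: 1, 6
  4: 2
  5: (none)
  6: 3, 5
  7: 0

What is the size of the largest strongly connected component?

4

{0, 2, 4, 7} are all mutually reachable — one SCC of size 4.
{1, 3, 6} are all mutually reachable — one SCC of size 3.
{5} is an SCC by itself.
The largest has 4 vertices.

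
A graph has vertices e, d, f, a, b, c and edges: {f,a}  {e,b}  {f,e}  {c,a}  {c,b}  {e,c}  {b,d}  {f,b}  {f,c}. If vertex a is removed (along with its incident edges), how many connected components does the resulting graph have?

With a gone, the remaining components are: {b, c, d, e, f}.
That is 1 component.

1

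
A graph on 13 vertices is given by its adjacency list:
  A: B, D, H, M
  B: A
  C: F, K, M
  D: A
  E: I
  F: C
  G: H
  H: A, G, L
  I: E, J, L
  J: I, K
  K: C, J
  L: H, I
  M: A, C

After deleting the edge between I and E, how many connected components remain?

Before removal there is 1 component.
I-E is a bridge — removing it separates I's side from E's side.
After removal: 2 components.

2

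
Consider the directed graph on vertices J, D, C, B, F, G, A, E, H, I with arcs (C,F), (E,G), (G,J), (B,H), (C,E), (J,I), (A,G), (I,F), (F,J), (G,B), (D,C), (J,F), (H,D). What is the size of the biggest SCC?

6

{B, C, D, E, G, H} are all mutually reachable — one SCC of size 6.
{F, I, J} are all mutually reachable — one SCC of size 3.
{A} is an SCC by itself.
The largest has 6 vertices.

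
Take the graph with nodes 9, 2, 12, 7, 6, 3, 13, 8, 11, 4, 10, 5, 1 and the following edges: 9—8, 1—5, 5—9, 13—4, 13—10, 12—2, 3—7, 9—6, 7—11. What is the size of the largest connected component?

Starting from 2 we can reach 2, 12. That is one component of size 2.
Starting from 4 we can reach 4, 10, 13. That is one component of size 3.
Starting from 3 we can reach 3, 7, 11. That is one component of size 3.
Starting from 1 we can reach 1, 5, 6, 8, 9. That is one component of size 5.
The largest has 5 vertices.

5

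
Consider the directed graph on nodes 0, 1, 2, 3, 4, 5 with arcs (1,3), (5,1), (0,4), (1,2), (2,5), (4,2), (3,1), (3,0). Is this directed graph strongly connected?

Yes

From 3 we can reach every vertex (0, 1, 2, 3, 4, 5), and every vertex can reach 3 (0, 1, 2, 3, 4, 5). So the whole graph is one strongly connected component.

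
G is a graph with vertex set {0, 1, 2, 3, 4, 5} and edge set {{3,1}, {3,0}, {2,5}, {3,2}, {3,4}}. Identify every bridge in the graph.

0-3, 1-3, 2-3, 2-5, 3-4

removing 2–5 disconnects 2 from 5; removing 4–3 disconnects 4 from 3; removing 1–3 disconnects 1 from 3; removing 0–3 disconnects 0 from 3 — these are bridges.
In total 5 edges are bridges.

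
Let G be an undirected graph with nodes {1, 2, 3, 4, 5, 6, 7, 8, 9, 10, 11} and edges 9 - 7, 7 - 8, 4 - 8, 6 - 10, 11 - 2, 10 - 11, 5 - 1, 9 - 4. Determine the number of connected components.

4

3 is isolated — a component by itself.
Starting from 1 we can reach 1, 5. That is one component of size 2.
Starting from 2 we can reach 2, 6, 10, 11. That is one component of size 4.
Starting from 4 we can reach 4, 7, 8, 9. That is one component of size 4.
Total: 4 components.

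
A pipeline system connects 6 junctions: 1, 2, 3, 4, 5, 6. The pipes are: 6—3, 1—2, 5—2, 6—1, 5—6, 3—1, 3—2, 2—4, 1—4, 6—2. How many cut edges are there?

0

The edges on the cycle 6-3-1-6 are not bridges since each lies on that cycle.
Every edge lies on some cycle, so there are no bridges.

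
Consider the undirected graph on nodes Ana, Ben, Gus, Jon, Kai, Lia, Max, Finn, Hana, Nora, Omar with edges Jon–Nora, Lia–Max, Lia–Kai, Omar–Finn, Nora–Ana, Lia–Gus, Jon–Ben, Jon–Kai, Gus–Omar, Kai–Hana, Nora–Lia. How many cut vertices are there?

Removing Gus increases the component count from 1 to 2, so Gus is a cut vertex.
Removing Jon increases the component count from 1 to 2, so Jon is a cut vertex.
Removing Kai increases the component count from 1 to 2, so Kai is a cut vertex.
Likewise Lia, Nora, Omar are cut vertices.
By contrast removing Finn leaves 1 component; it is not a cut vertex. No other vertex is a cut vertex either.

6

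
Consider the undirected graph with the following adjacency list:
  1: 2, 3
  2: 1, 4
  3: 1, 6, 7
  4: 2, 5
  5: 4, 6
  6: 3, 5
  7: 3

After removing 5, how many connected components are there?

With 5 gone, the remaining components are: {1, 2, 3, 4, 6, 7}.
That is 1 component.

1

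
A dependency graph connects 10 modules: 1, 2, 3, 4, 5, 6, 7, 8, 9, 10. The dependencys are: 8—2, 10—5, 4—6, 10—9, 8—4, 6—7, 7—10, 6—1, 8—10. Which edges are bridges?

1-6, 10-5, 10-9, 2-8

The edges on the cycle 8-4-6-7-10-8 are not bridges since each lies on that cycle.
But removing 6—1 disconnects 6 from 1; removing 10—5 disconnects 10 from 5; removing 9—10 disconnects 9 from 10; removing 8—2 disconnects 8 from 2 — these are bridges.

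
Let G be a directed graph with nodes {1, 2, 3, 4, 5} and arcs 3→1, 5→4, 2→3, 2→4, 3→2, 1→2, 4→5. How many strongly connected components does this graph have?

2

{1, 2, 3} are all mutually reachable — one SCC of size 3.
{4, 5} are all mutually reachable — one SCC of size 2.
That gives 2 strongly connected components.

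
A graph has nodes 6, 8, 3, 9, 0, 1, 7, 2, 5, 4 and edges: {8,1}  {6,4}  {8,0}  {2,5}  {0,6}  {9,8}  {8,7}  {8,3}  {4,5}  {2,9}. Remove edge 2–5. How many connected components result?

1

2 and 5 are still connected via 2-9-8-0-6-4-5, so the component count stays at 1.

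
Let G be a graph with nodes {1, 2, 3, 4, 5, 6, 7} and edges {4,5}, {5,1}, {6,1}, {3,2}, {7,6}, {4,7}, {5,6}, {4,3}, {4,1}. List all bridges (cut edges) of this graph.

2-3, 3-4

The edges on the cycle 4-7-6-1-4 are not bridges since each lies on that cycle.
But removing 3—2 disconnects 3 from 2; removing 3—4 disconnects 3 from 4 — these are bridges.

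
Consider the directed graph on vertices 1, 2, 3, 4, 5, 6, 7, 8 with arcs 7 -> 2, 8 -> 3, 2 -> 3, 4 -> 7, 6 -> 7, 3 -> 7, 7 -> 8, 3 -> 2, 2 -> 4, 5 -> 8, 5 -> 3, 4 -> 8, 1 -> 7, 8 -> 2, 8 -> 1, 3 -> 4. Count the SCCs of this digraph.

3

{1, 2, 3, 4, 7, 8} are all mutually reachable — one SCC of size 6.
{6} is an SCC by itself.
{5} is an SCC by itself.
That gives 3 strongly connected components.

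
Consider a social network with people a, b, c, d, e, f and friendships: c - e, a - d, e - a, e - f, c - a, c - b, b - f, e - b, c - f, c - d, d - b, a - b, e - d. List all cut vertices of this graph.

Removing d, for instance, still leaves 1 component. No single vertex removal increases the component count — the graph has no articulation points.

none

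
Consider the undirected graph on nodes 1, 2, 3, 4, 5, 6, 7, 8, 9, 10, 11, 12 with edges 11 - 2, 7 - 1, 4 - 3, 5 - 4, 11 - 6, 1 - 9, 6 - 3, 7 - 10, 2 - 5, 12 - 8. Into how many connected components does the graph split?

Starting from 8 we can reach 8, 12. That is one component of size 2.
Starting from 1 we can reach 1, 7, 9, 10. That is one component of size 4.
Starting from 2 we can reach 2, 3, 4, 5, 6, 11. That is one component of size 6.
Total: 3 components.

3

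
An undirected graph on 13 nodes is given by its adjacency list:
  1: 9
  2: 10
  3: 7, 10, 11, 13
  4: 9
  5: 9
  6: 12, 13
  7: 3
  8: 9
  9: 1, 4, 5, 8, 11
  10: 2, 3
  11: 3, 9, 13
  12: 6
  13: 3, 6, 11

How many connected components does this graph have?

1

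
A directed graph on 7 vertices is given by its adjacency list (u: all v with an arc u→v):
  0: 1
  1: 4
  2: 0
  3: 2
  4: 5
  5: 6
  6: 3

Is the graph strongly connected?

From 1 we can reach every vertex (0, 1, 2, 3, 4, 5, 6), and every vertex can reach 1 (0, 1, 2, 3, 4, 5, 6). So the whole graph is one strongly connected component.

Yes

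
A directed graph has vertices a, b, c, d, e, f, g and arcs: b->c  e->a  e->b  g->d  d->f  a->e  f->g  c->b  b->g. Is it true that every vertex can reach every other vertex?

There is no directed path from b to e, so the graph is not strongly connected.

No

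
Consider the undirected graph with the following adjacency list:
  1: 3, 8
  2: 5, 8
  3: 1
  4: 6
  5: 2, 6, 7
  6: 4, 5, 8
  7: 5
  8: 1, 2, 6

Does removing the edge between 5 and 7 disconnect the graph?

Removing 5-7 leaves no path between 5 and 7: the component count goes from 1 to 2. So it is a bridge.

Yes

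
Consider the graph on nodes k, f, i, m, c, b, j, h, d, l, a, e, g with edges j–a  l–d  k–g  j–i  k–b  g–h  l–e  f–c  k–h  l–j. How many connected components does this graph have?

4

m is isolated — a component by itself.
Starting from c we can reach c, f. That is one component of size 2.
Starting from b we can reach b, g, h, k. That is one component of size 4.
Starting from a we can reach a, d, e, i, j, l. That is one component of size 6.
Total: 4 components.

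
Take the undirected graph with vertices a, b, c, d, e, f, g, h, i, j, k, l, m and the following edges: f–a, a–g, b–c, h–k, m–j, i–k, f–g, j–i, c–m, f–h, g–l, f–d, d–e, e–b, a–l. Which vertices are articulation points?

f

Removing f increases the component count from 1 to 2, so f is a cut vertex.
By contrast removing e leaves 1 component; it is not a cut vertex. No other vertex is a cut vertex either.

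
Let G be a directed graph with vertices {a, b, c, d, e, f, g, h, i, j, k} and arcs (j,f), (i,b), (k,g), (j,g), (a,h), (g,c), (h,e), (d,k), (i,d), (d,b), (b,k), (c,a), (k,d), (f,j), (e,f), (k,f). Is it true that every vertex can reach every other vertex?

No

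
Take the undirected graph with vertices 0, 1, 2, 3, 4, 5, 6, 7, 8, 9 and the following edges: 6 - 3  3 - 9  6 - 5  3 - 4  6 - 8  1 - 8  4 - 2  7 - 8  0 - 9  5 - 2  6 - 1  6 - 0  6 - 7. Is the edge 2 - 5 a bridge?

No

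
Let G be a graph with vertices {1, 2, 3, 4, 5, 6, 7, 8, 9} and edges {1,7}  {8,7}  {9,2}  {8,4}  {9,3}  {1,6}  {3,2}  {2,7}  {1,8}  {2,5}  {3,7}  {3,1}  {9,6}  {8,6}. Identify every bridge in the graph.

The edges on the cycle 1-8-6-1 are not bridges since each lies on that cycle.
But removing 5–2 disconnects 5 from 2; removing 4–8 disconnects 4 from 8 — these are bridges.

2-5, 4-8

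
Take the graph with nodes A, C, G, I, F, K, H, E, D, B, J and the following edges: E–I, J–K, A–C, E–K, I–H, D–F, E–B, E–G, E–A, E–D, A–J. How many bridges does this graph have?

The edges on the cycle E-A-J-K-E are not bridges since each lies on that cycle.
But removing A–C disconnects A from C; removing E–B disconnects E from B; removing E–I disconnects E from I; removing F–D disconnects F from D — these are bridges.
In total 7 edges are bridges.

7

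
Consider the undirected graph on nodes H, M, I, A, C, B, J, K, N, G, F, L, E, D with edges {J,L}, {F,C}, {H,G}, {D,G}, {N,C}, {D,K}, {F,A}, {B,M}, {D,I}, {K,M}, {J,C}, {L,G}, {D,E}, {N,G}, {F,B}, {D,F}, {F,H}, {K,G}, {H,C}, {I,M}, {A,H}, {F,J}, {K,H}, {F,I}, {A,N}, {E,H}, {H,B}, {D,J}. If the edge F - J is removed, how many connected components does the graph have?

F and J are still connected via F-D-J, so the component count stays at 1.

1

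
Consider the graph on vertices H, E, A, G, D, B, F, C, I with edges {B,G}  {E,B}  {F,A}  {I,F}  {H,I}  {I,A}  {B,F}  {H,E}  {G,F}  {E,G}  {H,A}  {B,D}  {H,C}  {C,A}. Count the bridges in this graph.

The edges on the cycle H-E-B-G-F-I-H are not bridges since each lies on that cycle.
But removing B—D disconnects B from D — this is a bridge.

1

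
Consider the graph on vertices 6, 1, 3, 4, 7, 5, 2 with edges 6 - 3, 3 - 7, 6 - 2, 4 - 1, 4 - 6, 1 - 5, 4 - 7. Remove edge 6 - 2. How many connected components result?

2

Before removal there is 1 component.
6 - 2 is a bridge — removing it separates 6's side from 2's side.
After removal: 2 components.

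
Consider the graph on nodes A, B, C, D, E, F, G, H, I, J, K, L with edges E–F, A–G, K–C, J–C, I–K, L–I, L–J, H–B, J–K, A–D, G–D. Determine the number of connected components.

4

Starting from E we can reach E, F. That is one component of size 2.
Starting from B we can reach B, H. That is one component of size 2.
Starting from A we can reach A, D, G. That is one component of size 3.
Starting from C we can reach C, I, J, K, L. That is one component of size 5.
Total: 4 components.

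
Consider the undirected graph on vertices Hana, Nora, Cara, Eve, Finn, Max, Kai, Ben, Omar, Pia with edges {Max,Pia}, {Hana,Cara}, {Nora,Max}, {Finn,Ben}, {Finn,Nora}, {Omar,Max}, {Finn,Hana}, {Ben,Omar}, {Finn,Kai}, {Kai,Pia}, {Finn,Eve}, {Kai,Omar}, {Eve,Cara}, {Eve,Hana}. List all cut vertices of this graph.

Removing Finn increases the component count from 1 to 2, so Finn is a cut vertex.
By contrast removing Omar leaves 1 component; it is not a cut vertex. No other vertex is a cut vertex either.

Finn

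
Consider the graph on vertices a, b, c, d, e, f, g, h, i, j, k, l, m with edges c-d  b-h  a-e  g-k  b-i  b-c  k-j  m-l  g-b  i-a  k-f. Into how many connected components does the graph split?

2

Starting from l we can reach l, m. That is one component of size 2.
Starting from a we can reach a, b, c, d, e, f, g, h, i, j, k. That is one component of size 11.
Total: 2 components.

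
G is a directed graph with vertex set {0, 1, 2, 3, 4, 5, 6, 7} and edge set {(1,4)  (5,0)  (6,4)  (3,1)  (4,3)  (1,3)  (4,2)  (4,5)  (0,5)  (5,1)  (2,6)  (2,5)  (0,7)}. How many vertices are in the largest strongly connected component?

{0, 1, 2, 3, 4, 5, 6} are all mutually reachable — one SCC of size 7.
{7} is an SCC by itself.
The largest has 7 vertices.

7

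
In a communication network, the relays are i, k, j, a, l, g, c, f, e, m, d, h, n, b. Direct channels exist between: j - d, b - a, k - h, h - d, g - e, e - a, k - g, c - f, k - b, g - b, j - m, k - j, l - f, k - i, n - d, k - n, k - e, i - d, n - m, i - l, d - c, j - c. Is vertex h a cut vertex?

No

Deleting h leaves 1 component (was 1) (its neighbors d, k remain connected to each other), so h is not a cut vertex.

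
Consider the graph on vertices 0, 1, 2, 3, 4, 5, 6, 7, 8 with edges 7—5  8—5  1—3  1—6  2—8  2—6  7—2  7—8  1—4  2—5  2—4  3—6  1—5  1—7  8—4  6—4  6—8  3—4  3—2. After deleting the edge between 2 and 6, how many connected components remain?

2

2 and 6 are still connected via 2-3-6, so the component count stays at 2.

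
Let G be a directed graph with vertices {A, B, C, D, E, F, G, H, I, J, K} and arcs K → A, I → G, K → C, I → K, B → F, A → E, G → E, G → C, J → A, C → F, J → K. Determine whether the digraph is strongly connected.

No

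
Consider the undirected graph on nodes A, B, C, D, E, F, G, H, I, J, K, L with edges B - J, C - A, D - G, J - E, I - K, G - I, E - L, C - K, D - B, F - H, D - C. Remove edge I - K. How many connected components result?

2

I and K are still connected via I-G-D-C-K, so the component count stays at 2.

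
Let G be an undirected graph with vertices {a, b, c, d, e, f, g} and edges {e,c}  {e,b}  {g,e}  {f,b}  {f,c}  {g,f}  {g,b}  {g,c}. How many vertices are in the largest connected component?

5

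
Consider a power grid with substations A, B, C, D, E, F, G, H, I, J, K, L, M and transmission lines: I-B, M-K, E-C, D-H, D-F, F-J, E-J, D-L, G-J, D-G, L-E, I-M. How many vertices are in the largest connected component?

A is isolated — a component by itself.
Starting from B we can reach B, I, K, M. That is one component of size 4.
Starting from C we can reach C, D, E, F, G, H, J, L. That is one component of size 8.
The largest has 8 vertices.

8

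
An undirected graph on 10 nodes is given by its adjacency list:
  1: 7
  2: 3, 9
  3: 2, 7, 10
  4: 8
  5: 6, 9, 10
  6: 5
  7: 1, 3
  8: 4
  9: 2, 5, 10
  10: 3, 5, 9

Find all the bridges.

The edges on the cycle 3-10-9-2-3 are not bridges since each lies on that cycle.
But removing 3-7 disconnects 3 from 7; removing 1-7 disconnects 1 from 7; removing 5-6 disconnects 5 from 6; removing 4-8 disconnects 4 from 8 — these are bridges.

1-7, 3-7, 4-8, 5-6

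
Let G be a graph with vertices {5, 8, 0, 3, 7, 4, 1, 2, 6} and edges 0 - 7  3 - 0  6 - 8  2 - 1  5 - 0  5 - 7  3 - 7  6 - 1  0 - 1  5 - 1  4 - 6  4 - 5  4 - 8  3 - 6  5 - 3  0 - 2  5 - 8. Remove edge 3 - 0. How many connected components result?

3 and 0 are still connected via 3-5-0, so the component count stays at 1.

1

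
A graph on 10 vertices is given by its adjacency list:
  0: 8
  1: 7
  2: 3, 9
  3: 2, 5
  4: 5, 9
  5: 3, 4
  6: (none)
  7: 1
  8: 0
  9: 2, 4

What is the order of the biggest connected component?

5

6 is isolated — a component by itself.
Starting from 0 we can reach 0, 8. That is one component of size 2.
Starting from 1 we can reach 1, 7. That is one component of size 2.
Starting from 2 we can reach 2, 3, 4, 5, 9. That is one component of size 5.
The largest has 5 vertices.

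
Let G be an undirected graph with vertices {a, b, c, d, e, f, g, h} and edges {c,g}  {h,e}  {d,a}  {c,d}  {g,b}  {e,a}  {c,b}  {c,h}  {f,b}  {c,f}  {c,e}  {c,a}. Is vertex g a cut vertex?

Deleting g leaves 1 component (was 1) (its neighbors b, c remain connected to each other), so g is not a cut vertex.

No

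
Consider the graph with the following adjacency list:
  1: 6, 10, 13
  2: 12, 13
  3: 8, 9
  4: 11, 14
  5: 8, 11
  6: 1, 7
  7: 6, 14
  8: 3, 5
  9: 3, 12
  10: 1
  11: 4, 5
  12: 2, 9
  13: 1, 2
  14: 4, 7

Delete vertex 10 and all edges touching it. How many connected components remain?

With 10 gone, the remaining components are: {1, 2, 3, 4, 5, 6, 7, 8, 9, 11, 12, 13, 14}.
That is 1 component.

1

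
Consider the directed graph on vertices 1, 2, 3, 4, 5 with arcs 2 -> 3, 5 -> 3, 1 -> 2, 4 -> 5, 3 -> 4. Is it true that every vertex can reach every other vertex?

There is no directed path from 5 to 1, so the graph is not strongly connected.

No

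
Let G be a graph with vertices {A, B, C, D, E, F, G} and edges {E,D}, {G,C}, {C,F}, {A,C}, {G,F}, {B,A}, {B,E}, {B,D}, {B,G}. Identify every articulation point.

Removing B increases the component count from 1 to 2, so B is a cut vertex.
By contrast removing G leaves 1 component; it is not a cut vertex. No other vertex is a cut vertex either.

B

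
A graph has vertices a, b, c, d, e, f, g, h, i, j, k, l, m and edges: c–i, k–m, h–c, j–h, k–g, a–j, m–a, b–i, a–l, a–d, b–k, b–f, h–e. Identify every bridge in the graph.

a-d, a-l, b-f, e-h, g-k

The edges on the cycle b-k-m-a-j-h-c-i-b are not bridges since each lies on that cycle.
But removing d–a disconnects d from a; removing k–g disconnects k from g; removing l–a disconnects l from a; removing e–h disconnects e from h — these are bridges.
In total 5 edges are bridges.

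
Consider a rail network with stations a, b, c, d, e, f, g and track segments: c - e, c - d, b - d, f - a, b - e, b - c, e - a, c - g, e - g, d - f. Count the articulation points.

0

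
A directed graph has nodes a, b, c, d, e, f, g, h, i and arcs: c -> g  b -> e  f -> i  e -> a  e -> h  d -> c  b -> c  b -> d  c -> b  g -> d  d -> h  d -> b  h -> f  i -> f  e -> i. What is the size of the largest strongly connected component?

{b, c, d, g} are all mutually reachable — one SCC of size 4.
{f, i} are all mutually reachable — one SCC of size 2.
{h} is an SCC by itself.
{e} is an SCC by itself.
{a} is an SCC by itself.
The largest has 4 vertices.

4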